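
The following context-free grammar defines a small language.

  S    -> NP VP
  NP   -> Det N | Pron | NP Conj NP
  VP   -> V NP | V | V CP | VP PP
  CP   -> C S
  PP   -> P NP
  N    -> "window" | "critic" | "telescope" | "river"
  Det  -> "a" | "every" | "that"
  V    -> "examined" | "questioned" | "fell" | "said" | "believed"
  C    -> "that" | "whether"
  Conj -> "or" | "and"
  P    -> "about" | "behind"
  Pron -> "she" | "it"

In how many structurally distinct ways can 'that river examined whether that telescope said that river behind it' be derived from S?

2

The two bracketings:
[S [NP [Det that] [N river]] [VP [V examined] [CP [C whether] [S [NP [Det that] [N telescope]] [VP [VP [V said] [NP [Det that] [N river]]] [PP [P behind] [NP [Pron it]]]]]]]]
[S [NP [Det that] [N river]] [VP [VP [V examined] [CP [C whether] [S [NP [Det that] [N telescope]] [VP [V said] [NP [Det that] [N river]]]]]] [PP [P behind] [NP [Pron it]]]]]
The trees differ in how a recursive rule is bracketed over the same span.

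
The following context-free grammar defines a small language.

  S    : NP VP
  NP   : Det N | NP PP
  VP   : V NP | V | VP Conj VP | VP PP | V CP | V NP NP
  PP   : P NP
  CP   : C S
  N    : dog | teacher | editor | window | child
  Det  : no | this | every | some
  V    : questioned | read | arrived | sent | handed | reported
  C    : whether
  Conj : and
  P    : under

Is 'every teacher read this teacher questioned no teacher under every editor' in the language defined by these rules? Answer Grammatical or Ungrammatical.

For S → NP VP, the only prefix that parses as NP is 'every teacher', but the remainder 'read this teacher questioned no teacher under every editor' is not a VP under these rules.

Ungrammatical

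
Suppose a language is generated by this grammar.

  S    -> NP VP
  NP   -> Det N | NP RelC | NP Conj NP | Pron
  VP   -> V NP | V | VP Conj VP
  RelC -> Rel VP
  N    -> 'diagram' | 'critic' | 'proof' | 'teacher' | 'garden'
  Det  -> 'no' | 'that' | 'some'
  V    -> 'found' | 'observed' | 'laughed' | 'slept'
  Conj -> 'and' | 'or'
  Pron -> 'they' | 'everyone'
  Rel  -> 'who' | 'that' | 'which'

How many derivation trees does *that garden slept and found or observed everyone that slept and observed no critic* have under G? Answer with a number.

Two of the 7 distinct bracketings:
[S [NP [Det that] [N garden]] [VP [VP [V slept]] [Conj and] [VP [VP [V found]] [Conj or] [VP [V observed] [NP [NP [Pron everyone]] [RelC [Rel that] [VP [VP [V slept]] [Conj and] [VP [V observed] [NP [Det no] [N critic]]]]]]]]]]
[S [NP [Det that] [N garden]] [VP [VP [V slept]] [Conj and] [VP [VP [V found]] [Conj or] [VP [VP [V observed] [NP [NP [Pron everyone]] [RelC [Rel that] [VP [V slept]]]]] [Conj and] [VP [V observed] [NP [Det no] [N critic]]]]]]]
The trees differ in how a recursive rule is bracketed over the same span.

7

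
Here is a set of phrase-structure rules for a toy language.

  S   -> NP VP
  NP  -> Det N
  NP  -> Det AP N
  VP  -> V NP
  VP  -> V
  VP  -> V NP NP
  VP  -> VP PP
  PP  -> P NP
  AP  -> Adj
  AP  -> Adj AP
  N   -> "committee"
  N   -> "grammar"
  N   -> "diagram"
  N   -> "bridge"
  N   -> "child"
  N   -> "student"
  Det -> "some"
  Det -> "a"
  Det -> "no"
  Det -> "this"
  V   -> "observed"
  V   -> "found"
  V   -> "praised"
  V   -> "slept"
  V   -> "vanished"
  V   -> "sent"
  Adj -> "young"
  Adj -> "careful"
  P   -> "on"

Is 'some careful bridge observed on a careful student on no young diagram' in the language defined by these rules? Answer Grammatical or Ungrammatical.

Grammatical

S
  NP
    Det: some
    AP
      Adj: careful
    N: bridge
  VP
    VP
      VP
        V: observed
      PP
        P: on
        NP
          Det: a
          AP
            Adj: careful
          N: student
    PP
      P: on
      NP
        Det: no
        AP
          Adj: young
        N: diagram
Every word is introduced by a lexical rule and the phrasal rules combine the resulting categories into a single S.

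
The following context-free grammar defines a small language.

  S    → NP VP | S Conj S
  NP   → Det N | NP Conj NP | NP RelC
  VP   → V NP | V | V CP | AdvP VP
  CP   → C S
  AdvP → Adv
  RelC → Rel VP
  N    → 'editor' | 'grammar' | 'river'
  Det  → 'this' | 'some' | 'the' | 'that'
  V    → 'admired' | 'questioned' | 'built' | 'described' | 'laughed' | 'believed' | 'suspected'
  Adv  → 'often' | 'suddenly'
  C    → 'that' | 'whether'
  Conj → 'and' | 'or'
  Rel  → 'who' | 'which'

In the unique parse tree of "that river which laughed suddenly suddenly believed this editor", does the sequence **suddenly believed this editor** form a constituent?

Yes

[S [NP [NP [Det that] [N river]] [RelC [Rel which] [VP [V laughed]]]] [VP [AdvP [Adv suddenly]] [VP [AdvP [Adv suddenly]] [VP [V believed] [NP [Det this] [N editor]]]]]]
The words 'suddenly believed this editor' are exhaustively dominated by a single VP node (built by VP → AdvP VP), so they form a constituent.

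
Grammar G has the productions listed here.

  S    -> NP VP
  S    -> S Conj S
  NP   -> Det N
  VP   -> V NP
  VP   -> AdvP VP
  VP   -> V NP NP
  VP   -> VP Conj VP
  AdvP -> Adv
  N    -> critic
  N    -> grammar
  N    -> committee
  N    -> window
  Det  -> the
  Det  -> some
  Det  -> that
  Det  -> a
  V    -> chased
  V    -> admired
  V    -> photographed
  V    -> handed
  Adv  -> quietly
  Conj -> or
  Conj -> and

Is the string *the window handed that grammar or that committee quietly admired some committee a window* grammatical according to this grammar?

[S [S [NP [Det the] [N window]] [VP [V handed] [NP [Det that] [N grammar]]]] [Conj or] [S [NP [Det that] [N committee]] [VP [AdvP [Adv quietly]] [VP [V admired] [NP [Det some] [N committee]] [NP [Det a] [N window]]]]]]
Every word is introduced by a lexical rule and the phrasal rules combine the resulting categories into a single S.

Grammatical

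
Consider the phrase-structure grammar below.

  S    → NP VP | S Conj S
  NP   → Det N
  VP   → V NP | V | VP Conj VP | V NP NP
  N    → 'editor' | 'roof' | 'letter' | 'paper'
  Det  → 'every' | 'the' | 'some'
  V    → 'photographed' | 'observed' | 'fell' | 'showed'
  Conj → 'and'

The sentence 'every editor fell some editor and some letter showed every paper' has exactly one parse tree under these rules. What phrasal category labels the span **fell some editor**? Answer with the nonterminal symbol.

VP

[S [S [NP [Det every] [N editor]] [VP [V fell] [NP [Det some] [N editor]]]] [Conj and] [S [NP [Det some] [N letter]] [VP [V showed] [NP [Det every] [N paper]]]]]
The span 'fell some editor' is the VP node built by VP → V NP.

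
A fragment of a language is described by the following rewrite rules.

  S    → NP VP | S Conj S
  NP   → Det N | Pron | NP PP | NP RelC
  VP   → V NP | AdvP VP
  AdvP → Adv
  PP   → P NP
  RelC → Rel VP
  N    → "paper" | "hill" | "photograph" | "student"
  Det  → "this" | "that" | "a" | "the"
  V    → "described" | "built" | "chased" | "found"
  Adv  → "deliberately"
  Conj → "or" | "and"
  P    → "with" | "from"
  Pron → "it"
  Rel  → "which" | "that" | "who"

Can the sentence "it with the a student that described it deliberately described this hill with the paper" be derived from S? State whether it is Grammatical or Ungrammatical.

Ungrammatical

A Det word can never sit immediately before a Det word in any string this grammar generates, so the substring 'the a' rules out a derivation.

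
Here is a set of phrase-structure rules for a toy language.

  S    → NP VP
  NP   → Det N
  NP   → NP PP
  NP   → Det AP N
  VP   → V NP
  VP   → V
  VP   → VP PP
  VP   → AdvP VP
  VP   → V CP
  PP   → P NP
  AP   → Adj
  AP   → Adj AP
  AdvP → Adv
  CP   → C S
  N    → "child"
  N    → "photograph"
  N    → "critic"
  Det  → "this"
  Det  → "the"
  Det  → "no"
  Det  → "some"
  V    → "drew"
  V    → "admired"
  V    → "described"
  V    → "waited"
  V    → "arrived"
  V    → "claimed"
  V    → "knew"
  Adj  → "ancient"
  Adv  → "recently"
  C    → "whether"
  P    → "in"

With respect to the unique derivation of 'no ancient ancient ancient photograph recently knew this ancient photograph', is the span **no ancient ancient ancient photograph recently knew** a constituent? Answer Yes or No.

No

[S [NP [Det no] [AP [Adj ancient] [AP [Adj ancient] [AP [Adj ancient]]]] [N photograph]] [VP [AdvP [Adv recently]] [VP [V knew] [NP [Det this] [AP [Adj ancient]] [N photograph]]]]]
The smallest constituent containing 'no ancient ancient ancient photograph recently knew' is the S spanning 'no ancient ancient ancient photograph recently knew this ancient photograph'; no single node in the tree dominates exactly the given words.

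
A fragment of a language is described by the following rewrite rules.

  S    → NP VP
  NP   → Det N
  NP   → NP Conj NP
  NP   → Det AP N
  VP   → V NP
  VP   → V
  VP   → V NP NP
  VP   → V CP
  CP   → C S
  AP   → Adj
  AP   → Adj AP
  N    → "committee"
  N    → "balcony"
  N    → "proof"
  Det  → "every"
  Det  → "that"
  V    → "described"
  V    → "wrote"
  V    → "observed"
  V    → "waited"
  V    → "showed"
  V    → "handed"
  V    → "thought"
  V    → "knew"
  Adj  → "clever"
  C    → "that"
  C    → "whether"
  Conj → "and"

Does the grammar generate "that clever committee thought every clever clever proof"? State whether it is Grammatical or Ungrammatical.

Grammatical

[S [NP [Det that] [AP [Adj clever]] [N committee]] [VP [V thought] [NP [Det every] [AP [Adj clever] [AP [Adj clever]]] [N proof]]]]
Each bracket corresponds to one application of a listed rule, so the string is derivable from S.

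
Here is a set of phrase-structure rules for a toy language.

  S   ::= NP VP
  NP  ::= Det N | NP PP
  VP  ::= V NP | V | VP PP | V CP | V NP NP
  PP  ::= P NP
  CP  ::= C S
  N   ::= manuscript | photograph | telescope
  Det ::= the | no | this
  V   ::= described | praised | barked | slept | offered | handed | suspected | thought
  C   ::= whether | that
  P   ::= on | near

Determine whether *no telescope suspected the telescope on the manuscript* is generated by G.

Grammatical

S
  NP
    Det: no
    N: telescope
  VP
    V: suspected
    NP
      NP
        Det: the
        N: telescope
      PP
        P: on
        NP
          Det: the
          N: manuscript
The bracketing above is licensed at every node by one of the given productions, with S at the root.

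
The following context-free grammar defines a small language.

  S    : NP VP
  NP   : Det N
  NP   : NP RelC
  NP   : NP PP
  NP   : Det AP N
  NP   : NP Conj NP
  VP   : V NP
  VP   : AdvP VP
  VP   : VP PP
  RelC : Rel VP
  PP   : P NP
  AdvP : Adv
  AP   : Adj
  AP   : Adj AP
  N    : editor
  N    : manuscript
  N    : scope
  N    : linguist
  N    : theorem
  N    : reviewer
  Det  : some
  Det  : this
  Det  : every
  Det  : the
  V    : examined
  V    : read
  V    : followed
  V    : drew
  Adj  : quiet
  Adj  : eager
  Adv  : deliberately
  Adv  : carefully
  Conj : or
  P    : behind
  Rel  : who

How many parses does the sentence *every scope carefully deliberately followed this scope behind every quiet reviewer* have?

4

Two of the 4 distinct bracketings:
[S [NP [Det every] [N scope]] [VP [AdvP [Adv carefully]] [VP [AdvP [Adv deliberately]] [VP [V followed] [NP [NP [Det this] [N scope]] [PP [P behind] [NP [Det every] [AP [Adj quiet]] [N reviewer]]]]]]]]
[S [NP [Det every] [N scope]] [VP [AdvP [Adv carefully]] [VP [AdvP [Adv deliberately]] [VP [VP [V followed] [NP [Det this] [N scope]]] [PP [P behind] [NP [Det every] [AP [Adj quiet]] [N reviewer]]]]]]]
The difference turns on whether NP → NP PP is used at the relevant span, versus an alternative expansion of NP.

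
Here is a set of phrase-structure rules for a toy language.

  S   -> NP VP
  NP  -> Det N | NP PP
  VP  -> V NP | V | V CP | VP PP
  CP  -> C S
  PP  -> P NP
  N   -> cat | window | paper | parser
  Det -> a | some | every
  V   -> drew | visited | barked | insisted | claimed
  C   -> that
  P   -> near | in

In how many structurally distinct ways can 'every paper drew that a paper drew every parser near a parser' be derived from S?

3

Two of the 3 distinct bracketings:
[S [NP [Det every] [N paper]] [VP [V drew] [CP [C that] [S [NP [Det a] [N paper]] [VP [V drew] [NP [NP [Det every] [N parser]] [PP [P near] [NP [Det a] [N parser]]]]]]]]]
[S [NP [Det every] [N paper]] [VP [V drew] [CP [C that] [S [NP [Det a] [N paper]] [VP [VP [V drew] [NP [Det every] [N parser]]] [PP [P near] [NP [Det a] [N parser]]]]]]]]
The difference turns on whether NP → NP PP is used at the relevant span, versus an alternative expansion of NP.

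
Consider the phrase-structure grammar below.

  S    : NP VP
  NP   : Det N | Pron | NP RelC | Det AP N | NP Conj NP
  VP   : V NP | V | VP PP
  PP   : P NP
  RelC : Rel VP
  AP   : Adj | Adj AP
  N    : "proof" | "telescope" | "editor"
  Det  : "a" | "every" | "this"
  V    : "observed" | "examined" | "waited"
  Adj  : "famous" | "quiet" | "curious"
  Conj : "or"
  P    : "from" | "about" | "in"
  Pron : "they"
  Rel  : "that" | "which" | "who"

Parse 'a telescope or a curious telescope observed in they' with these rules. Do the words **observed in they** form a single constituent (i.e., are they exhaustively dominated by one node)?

[S [NP [NP [Det a] [N telescope]] [Conj or] [NP [Det a] [AP [Adj curious]] [N telescope]]] [VP [VP [V observed]] [PP [P in] [NP [Pron they]]]]]
The words 'observed in they' are exhaustively dominated by a single VP node (built by VP → VP PP), so they form a constituent.

Yes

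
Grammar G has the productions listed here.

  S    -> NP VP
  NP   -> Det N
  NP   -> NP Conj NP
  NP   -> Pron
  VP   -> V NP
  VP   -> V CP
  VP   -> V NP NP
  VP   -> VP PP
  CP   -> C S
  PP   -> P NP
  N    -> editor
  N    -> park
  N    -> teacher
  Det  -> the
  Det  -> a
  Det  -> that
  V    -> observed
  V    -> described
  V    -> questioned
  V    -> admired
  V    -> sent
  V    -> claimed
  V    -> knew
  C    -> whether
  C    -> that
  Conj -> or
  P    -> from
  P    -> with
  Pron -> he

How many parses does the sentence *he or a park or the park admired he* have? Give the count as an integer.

The two bracketings:
[S [NP [NP [Pron he]] [Conj or] [NP [NP [Det a] [N park]] [Conj or] [NP [Det the] [N park]]]] [VP [V admired] [NP [Pron he]]]]
[S [NP [NP [NP [Pron he]] [Conj or] [NP [Det a] [N park]]] [Conj or] [NP [Det the] [N park]]] [VP [V admired] [NP [Pron he]]]]
The trees differ in how a recursive rule is bracketed over the same span.

2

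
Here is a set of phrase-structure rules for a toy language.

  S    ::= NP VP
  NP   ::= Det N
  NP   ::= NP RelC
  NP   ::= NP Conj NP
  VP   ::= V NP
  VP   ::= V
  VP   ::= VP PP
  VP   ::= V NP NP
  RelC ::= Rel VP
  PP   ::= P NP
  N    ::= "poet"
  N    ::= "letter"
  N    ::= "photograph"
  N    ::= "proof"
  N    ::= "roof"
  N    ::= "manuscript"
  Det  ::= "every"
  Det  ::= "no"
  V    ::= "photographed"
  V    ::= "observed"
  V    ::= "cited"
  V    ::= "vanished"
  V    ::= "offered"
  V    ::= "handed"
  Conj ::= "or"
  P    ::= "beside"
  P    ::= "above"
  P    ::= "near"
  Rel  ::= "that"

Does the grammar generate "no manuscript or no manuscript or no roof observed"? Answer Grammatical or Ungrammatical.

Grammatical

S
  NP
    NP
      Det: no
      N: manuscript
    Conj: or
    NP
      NP
        Det: no
        N: manuscript
      Conj: or
      NP
        Det: no
        N: roof
  VP
    V: observed
Each bracket corresponds to one application of a listed rule, so the string is derivable from S.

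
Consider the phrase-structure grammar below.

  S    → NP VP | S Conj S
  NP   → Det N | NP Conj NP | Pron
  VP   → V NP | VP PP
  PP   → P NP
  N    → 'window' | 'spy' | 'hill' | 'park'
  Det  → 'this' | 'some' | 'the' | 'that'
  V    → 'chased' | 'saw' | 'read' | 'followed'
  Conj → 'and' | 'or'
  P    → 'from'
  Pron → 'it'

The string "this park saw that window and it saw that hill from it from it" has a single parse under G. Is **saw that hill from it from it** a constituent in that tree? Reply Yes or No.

Yes

[S [S [NP [Det this] [N park]] [VP [V saw] [NP [Det that] [N window]]]] [Conj and] [S [NP [Pron it]] [VP [VP [VP [V saw] [NP [Det that] [N hill]]] [PP [P from] [NP [Pron it]]]] [PP [P from] [NP [Pron it]]]]]]
The words 'saw that hill from it from it' are exhaustively dominated by a single VP node (built by VP → VP PP), so they form a constituent.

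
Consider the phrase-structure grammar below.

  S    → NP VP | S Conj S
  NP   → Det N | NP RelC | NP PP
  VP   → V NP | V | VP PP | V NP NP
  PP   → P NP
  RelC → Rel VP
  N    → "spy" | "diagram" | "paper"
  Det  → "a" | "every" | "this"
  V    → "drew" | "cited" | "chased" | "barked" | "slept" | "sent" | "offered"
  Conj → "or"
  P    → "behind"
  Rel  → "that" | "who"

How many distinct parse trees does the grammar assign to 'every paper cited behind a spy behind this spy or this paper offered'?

2

The two bracketings:
[S [S [NP [Det every] [N paper]] [VP [VP [V cited]] [PP [P behind] [NP [NP [Det a] [N spy]] [PP [P behind] [NP [Det this] [N spy]]]]]]] [Conj or] [S [NP [Det this] [N paper]] [VP [V offered]]]]
[S [S [NP [Det every] [N paper]] [VP [VP [VP [V cited]] [PP [P behind] [NP [Det a] [N spy]]]] [PP [P behind] [NP [Det this] [N spy]]]]] [Conj or] [S [NP [Det this] [N paper]] [VP [V offered]]]]
The difference turns on whether NP → NP PP is used at the relevant span, versus an alternative expansion of NP.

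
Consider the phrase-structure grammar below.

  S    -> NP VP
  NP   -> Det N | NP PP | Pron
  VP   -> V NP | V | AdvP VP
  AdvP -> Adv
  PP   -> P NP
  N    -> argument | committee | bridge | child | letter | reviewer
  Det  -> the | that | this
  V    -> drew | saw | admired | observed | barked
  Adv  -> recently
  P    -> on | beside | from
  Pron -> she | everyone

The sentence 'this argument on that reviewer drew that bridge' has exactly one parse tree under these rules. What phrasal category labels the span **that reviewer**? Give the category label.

S
  NP
    NP
      Det: this
      N: argument
    PP
      P: on
      NP
        Det: that
        N: reviewer
  VP
    V: drew
    NP
      Det: that
      N: bridge
The span 'that reviewer' is the NP node built by NP → Det N.

NP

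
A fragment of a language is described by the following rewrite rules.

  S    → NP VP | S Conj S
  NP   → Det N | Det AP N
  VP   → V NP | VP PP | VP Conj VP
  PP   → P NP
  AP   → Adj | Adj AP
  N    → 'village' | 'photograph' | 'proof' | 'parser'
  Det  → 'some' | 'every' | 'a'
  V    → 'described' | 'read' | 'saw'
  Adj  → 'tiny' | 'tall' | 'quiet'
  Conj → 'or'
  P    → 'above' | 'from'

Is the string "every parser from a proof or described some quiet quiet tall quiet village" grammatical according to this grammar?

For S → NP VP, the only prefix that parses as NP is 'every parser', but the remainder 'from a proof or described some quiet quiet tall quiet village' is not a VP under these rules. The alternative S rule S → S Conj S likewise has no satisfying split.

Ungrammatical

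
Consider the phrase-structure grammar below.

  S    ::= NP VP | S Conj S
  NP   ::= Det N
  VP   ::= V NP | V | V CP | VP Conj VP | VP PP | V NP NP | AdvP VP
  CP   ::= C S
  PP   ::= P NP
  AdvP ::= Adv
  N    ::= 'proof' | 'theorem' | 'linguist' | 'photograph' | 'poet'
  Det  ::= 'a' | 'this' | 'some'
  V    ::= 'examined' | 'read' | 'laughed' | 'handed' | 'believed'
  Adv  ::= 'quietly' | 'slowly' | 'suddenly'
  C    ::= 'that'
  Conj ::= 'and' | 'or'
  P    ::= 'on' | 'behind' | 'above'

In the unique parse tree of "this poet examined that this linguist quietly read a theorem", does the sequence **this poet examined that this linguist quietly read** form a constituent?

No

[S [NP [Det this] [N poet]] [VP [V examined] [CP [C that] [S [NP [Det this] [N linguist]] [VP [AdvP [Adv quietly]] [VP [V read] [NP [Det a] [N theorem]]]]]]]]
The smallest constituent containing 'this poet examined that this linguist quietly read' is the S spanning 'this poet examined that this linguist quietly read a theorem'; no single node in the tree dominates exactly the given words.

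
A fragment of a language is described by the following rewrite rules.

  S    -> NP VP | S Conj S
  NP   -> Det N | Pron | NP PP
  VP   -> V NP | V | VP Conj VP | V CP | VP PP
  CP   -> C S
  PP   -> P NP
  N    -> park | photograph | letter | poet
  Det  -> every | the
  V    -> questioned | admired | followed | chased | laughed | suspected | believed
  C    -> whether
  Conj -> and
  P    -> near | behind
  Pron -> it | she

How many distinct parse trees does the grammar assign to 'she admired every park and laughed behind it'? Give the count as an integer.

2

The two bracketings:
[S [NP [Pron she]] [VP [VP [V admired] [NP [Det every] [N park]]] [Conj and] [VP [VP [V laughed]] [PP [P behind] [NP [Pron it]]]]]]
[S [NP [Pron she]] [VP [VP [VP [V admired] [NP [Det every] [N park]]] [Conj and] [VP [V laughed]]] [PP [P behind] [NP [Pron it]]]]]
The trees differ in how a recursive rule is bracketed over the same span.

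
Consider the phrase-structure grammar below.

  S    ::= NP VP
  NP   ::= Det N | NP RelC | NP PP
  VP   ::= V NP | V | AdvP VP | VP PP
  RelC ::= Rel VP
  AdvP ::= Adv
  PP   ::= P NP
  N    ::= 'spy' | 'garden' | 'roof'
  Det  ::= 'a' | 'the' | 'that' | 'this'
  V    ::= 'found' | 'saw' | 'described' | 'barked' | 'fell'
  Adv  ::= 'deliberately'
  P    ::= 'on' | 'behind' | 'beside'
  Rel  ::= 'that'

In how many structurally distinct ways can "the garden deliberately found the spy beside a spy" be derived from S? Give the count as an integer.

3

Two of the 3 distinct bracketings:
[S [NP [Det the] [N garden]] [VP [AdvP [Adv deliberately]] [VP [V found] [NP [NP [Det the] [N spy]] [PP [P beside] [NP [Det a] [N spy]]]]]]]
[S [NP [Det the] [N garden]] [VP [AdvP [Adv deliberately]] [VP [VP [V found] [NP [Det the] [N spy]]] [PP [P beside] [NP [Det a] [N spy]]]]]]
The difference turns on whether NP → NP PP is used at the relevant span, versus an alternative expansion of NP.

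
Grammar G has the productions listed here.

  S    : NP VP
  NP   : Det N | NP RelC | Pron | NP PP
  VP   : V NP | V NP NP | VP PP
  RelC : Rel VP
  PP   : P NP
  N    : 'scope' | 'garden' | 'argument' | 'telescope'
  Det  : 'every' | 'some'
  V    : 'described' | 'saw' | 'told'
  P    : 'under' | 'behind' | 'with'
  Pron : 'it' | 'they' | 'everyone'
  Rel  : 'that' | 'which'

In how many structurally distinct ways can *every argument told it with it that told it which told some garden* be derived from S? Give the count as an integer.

7

Two of the 7 distinct bracketings:
[S [NP [Det every] [N argument]] [VP [V told] [NP [NP [NP [Pron it]] [PP [P with] [NP [Pron it]]]] [RelC [Rel that] [VP [V told] [NP [NP [Pron it]] [RelC [Rel which] [VP [V told] [NP [Det some] [N garden]]]]]]]]]]
[S [NP [Det every] [N argument]] [VP [V told] [NP [NP [NP [NP [Pron it]] [PP [P with] [NP [Pron it]]]] [RelC [Rel that] [VP [V told] [NP [Pron it]]]]] [RelC [Rel which] [VP [V told] [NP [Det some] [N garden]]]]]]]
The trees differ in how a recursive rule is bracketed over the same span.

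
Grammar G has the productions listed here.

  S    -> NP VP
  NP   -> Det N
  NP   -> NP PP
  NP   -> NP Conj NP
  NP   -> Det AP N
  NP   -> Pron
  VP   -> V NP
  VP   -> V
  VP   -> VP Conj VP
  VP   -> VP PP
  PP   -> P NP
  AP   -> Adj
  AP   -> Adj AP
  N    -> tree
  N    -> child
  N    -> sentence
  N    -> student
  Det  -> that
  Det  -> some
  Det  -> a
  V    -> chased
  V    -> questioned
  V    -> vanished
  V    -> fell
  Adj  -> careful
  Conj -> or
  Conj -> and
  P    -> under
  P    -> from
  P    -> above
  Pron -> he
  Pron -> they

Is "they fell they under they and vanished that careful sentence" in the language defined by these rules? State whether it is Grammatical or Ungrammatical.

S
  NP
    Pron: they
  VP
    VP
      V: fell
      NP
        NP
          Pron: they
        PP
          P: under
          NP
            Pron: they
    Conj: and
    VP
      V: vanished
      NP
        Det: that
        AP
          Adj: careful
        N: sentence
The bracketing above is licensed at every node by one of the given productions, with S at the root.

Grammatical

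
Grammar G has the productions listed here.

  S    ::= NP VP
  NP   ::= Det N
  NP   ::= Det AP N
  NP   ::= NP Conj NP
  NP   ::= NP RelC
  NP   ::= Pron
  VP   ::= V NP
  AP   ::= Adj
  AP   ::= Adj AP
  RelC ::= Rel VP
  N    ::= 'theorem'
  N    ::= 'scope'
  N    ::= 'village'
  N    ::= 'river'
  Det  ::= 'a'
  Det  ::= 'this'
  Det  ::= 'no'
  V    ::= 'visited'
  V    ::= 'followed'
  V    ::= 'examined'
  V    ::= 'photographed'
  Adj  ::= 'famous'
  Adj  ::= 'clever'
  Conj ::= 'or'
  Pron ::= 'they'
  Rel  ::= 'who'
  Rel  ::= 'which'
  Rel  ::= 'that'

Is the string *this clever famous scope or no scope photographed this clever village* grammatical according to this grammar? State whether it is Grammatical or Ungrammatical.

Grammatical

[S [NP [NP [Det this] [AP [Adj clever] [AP [Adj famous]]] [N scope]] [Conj or] [NP [Det no] [N scope]]] [VP [V photographed] [NP [Det this] [AP [Adj clever]] [N village]]]]
The bracketing above is licensed at every node by one of the given productions, with S at the root.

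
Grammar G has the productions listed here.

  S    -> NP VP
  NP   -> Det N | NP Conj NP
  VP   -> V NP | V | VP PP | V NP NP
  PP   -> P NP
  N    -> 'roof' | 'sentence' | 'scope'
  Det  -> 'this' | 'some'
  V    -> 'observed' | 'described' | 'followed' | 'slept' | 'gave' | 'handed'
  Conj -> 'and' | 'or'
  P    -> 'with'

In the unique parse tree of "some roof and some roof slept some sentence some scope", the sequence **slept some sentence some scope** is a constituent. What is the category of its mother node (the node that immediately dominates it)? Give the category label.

S

[S [NP [NP [Det some] [N roof]] [Conj and] [NP [Det some] [N roof]]] [VP [V slept] [NP [Det some] [N sentence]] [NP [Det some] [N scope]]]]
The span 'slept some sentence some scope' is the VP node built by VP → V NP NP.
Its mother is the S built by S → NP VP.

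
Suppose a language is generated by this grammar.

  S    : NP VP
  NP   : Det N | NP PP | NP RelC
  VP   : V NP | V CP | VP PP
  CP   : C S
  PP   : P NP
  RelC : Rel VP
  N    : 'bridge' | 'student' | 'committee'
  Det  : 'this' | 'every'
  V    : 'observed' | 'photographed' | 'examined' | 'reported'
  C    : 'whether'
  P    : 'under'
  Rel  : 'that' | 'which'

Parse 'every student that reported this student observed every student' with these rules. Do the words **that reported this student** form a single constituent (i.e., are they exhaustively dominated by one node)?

Yes

[S [NP [NP [Det every] [N student]] [RelC [Rel that] [VP [V reported] [NP [Det this] [N student]]]]] [VP [V observed] [NP [Det every] [N student]]]]
The words 'that reported this student' are exhaustively dominated by a single RelC node (built by RelC → Rel VP), so they form a constituent.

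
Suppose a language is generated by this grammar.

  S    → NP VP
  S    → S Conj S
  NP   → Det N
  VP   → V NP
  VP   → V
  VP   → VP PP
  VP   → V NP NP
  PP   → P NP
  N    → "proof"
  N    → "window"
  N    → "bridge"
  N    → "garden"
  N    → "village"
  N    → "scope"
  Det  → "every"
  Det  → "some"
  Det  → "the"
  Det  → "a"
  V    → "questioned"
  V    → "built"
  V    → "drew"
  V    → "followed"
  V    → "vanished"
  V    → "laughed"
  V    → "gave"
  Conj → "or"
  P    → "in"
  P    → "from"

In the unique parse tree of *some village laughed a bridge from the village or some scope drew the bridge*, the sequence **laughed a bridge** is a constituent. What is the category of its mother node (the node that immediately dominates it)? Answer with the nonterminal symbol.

VP

S
  S
    NP
      Det: some
      N: village
    VP
      VP
        V: laughed
        NP
          Det: a
          N: bridge
      PP
        P: from
        NP
          Det: the
          N: village
  Conj: or
  S
    NP
      Det: some
      N: scope
    VP
      V: drew
      NP
        Det: the
        N: bridge
The span 'laughed a bridge' is the VP node built by VP → V NP.
Its mother is the VP built by VP → VP PP.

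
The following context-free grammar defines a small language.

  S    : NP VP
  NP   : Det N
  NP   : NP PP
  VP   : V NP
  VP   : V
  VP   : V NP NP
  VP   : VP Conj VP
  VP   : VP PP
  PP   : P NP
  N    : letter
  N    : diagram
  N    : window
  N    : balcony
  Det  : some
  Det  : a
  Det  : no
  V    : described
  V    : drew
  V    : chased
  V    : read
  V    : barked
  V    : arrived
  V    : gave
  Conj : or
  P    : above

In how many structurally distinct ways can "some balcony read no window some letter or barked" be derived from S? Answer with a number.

1

[S [NP [Det some] [N balcony]] [VP [VP [V read] [NP [Det no] [N window]] [NP [Det some] [N letter]]] [Conj or] [VP [V barked]]]]
No rule offers an alternative attachment or grouping for any span, so this is the only derivation.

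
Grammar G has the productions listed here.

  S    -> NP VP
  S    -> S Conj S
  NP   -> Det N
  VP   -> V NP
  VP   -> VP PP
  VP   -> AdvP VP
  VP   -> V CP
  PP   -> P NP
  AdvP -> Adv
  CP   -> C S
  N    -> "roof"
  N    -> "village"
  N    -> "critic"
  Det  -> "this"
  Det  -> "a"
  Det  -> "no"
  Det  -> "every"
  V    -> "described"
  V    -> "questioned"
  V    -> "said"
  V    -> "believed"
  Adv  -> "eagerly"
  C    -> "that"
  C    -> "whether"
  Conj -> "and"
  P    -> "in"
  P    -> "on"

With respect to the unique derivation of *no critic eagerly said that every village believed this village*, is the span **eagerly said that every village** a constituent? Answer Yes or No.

[S [NP [Det no] [N critic]] [VP [AdvP [Adv eagerly]] [VP [V said] [CP [C that] [S [NP [Det every] [N village]] [VP [V believed] [NP [Det this] [N village]]]]]]]]
The smallest constituent containing 'eagerly said that every village' is the VP spanning 'eagerly said that every village believed this village'; no single node in the tree dominates exactly the given words.

No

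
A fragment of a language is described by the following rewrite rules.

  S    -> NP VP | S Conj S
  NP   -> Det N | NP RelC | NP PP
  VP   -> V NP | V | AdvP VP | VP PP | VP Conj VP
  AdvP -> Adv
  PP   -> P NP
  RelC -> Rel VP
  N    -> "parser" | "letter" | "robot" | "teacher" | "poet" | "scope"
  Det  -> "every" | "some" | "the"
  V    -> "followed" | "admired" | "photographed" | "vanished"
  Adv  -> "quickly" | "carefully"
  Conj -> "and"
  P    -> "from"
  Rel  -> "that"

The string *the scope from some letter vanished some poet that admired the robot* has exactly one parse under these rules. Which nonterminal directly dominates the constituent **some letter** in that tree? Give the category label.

PP

S
  NP
    NP
      Det: the
      N: scope
    PP
      P: from
      NP
        Det: some
        N: letter
  VP
    V: vanished
    NP
      NP
        Det: some
        N: poet
      RelC
        Rel: that
        VP
          V: admired
          NP
            Det: the
            N: robot
The span 'some letter' is the NP node built by NP → Det N.
Its mother is the PP built by PP → P NP.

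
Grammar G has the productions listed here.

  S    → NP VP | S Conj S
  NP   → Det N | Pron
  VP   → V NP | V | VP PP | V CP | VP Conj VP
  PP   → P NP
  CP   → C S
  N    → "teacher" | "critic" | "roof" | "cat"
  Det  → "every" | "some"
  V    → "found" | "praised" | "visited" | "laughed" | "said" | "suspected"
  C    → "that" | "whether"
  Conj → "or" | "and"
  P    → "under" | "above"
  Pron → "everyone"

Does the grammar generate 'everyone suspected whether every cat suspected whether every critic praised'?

Grammatical

[S [NP [Pron everyone]] [VP [V suspected] [CP [C whether] [S [NP [Det every] [N cat]] [VP [V suspected] [CP [C whether] [S [NP [Det every] [N critic]] [VP [V praised]]]]]]]]]
Every word is introduced by a lexical rule and the phrasal rules combine the resulting categories into a single S.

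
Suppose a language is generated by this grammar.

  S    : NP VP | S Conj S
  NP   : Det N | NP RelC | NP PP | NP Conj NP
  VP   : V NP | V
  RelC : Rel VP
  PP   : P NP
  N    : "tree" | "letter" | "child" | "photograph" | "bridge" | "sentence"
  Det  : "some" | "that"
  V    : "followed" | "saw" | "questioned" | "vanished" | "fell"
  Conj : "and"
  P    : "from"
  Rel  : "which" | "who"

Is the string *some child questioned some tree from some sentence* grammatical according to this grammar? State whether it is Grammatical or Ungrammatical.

Grammatical

[S [NP [Det some] [N child]] [VP [V questioned] [NP [NP [Det some] [N tree]] [PP [P from] [NP [Det some] [N sentence]]]]]]
The bracketing above is licensed at every node by one of the given productions, with S at the root.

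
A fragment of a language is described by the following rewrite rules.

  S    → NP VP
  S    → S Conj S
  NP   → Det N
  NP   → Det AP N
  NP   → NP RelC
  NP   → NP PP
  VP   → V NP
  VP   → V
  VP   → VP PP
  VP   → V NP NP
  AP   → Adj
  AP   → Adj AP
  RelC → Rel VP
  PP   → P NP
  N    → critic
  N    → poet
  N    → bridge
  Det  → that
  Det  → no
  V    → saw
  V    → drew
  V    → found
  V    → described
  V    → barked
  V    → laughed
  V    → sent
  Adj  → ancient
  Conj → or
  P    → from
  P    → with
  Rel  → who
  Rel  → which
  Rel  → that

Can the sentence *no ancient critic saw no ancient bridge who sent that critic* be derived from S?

Grammatical

[S [NP [Det no] [AP [Adj ancient]] [N critic]] [VP [V saw] [NP [NP [Det no] [AP [Adj ancient]] [N bridge]] [RelC [Rel who] [VP [V sent] [NP [Det that] [N critic]]]]]]]
Each bracket corresponds to one application of a listed rule, so the string is derivable from S.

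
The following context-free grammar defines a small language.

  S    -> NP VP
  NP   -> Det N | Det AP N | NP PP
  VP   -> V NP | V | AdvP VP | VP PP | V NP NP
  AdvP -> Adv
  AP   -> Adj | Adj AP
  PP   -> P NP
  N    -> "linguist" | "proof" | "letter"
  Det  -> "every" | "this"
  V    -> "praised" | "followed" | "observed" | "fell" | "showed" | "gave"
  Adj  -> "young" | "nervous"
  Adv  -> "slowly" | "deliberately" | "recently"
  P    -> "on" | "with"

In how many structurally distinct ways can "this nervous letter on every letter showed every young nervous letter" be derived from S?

[S [NP [NP [Det this] [AP [Adj nervous]] [N letter]] [PP [P on] [NP [Det every] [N letter]]]] [VP [V showed] [NP [Det every] [AP [Adj young] [AP [Adj nervous]]] [N letter]]]]
No rule offers an alternative attachment or grouping for any span, so this is the only derivation.

1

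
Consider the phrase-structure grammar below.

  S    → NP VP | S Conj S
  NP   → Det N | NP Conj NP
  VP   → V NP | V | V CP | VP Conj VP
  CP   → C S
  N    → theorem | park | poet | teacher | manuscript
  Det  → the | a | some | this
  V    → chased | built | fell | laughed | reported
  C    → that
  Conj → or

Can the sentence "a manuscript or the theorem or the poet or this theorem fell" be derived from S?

Grammatical

[S [NP [NP [Det a] [N manuscript]] [Conj or] [NP [NP [Det the] [N theorem]] [Conj or] [NP [NP [Det the] [N poet]] [Conj or] [NP [Det this] [N theorem]]]]] [VP [V fell]]]
Every word is introduced by a lexical rule and the phrasal rules combine the resulting categories into a single S.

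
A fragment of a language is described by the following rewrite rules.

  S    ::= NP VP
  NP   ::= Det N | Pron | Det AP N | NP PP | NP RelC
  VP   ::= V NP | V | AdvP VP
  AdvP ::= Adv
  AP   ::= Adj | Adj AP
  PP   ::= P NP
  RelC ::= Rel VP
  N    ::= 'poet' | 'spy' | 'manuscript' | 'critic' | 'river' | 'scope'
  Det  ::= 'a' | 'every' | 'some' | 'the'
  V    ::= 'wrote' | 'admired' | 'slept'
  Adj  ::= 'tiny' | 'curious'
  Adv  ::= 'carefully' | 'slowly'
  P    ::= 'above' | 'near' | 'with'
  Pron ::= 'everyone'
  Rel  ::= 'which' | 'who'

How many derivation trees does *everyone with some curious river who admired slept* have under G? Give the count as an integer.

The two bracketings:
[S [NP [NP [Pron everyone]] [PP [P with] [NP [NP [Det some] [AP [Adj curious]] [N river]] [RelC [Rel who] [VP [V admired]]]]]] [VP [V slept]]]
[S [NP [NP [NP [Pron everyone]] [PP [P with] [NP [Det some] [AP [Adj curious]] [N river]]]] [RelC [Rel who] [VP [V admired]]]] [VP [V slept]]]
The trees differ in how a recursive rule is bracketed over the same span.

2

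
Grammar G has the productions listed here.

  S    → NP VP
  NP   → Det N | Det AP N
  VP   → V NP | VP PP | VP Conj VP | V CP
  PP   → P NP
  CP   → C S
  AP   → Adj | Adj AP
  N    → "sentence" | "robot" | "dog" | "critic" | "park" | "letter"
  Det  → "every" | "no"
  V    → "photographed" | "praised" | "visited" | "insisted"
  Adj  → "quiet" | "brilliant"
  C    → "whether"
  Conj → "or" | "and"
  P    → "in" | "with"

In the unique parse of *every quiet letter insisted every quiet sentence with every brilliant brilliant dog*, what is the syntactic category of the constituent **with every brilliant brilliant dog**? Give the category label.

PP

S
  NP
    Det: every
    AP
      Adj: quiet
    N: letter
  VP
    VP
      V: insisted
      NP
        Det: every
        AP
          Adj: quiet
        N: sentence
    PP
      P: with
      NP
        Det: every
        AP
          Adj: brilliant
          AP
            Adj: brilliant
        N: dog
The span 'with every brilliant brilliant dog' is the PP node built by PP → P NP.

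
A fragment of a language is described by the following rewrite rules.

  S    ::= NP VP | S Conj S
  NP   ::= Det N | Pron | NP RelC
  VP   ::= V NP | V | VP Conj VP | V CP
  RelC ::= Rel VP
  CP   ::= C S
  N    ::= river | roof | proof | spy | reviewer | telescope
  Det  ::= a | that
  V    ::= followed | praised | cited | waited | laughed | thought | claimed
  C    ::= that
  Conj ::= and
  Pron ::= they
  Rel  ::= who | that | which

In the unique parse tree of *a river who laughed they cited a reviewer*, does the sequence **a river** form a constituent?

[S [NP [NP [Det a] [N river]] [RelC [Rel who] [VP [V laughed] [NP [Pron they]]]]] [VP [V cited] [NP [Det a] [N reviewer]]]]
The words 'a river' are exhaustively dominated by a single NP node (built by NP → Det N), so they form a constituent.

Yes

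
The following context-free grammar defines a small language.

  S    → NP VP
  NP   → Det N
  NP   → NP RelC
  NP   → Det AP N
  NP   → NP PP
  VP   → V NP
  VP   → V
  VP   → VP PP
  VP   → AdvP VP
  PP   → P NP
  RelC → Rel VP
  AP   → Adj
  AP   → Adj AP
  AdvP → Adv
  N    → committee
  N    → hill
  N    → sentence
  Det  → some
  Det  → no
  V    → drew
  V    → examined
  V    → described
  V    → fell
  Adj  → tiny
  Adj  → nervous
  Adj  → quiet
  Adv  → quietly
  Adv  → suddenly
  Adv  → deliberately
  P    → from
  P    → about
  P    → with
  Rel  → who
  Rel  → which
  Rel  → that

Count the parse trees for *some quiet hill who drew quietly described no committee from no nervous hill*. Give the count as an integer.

3

Two of the 3 distinct bracketings:
[S [NP [NP [Det some] [AP [Adj quiet]] [N hill]] [RelC [Rel who] [VP [V drew]]]] [VP [VP [AdvP [Adv quietly]] [VP [V described] [NP [Det no] [N committee]]]] [PP [P from] [NP [Det no] [AP [Adj nervous]] [N hill]]]]]
[S [NP [NP [Det some] [AP [Adj quiet]] [N hill]] [RelC [Rel who] [VP [V drew]]]] [VP [AdvP [Adv quietly]] [VP [V described] [NP [NP [Det no] [N committee]] [PP [P from] [NP [Det no] [AP [Adj nervous]] [N hill]]]]]]]
The difference turns on whether NP → NP PP is used at the relevant span, versus an alternative expansion of NP.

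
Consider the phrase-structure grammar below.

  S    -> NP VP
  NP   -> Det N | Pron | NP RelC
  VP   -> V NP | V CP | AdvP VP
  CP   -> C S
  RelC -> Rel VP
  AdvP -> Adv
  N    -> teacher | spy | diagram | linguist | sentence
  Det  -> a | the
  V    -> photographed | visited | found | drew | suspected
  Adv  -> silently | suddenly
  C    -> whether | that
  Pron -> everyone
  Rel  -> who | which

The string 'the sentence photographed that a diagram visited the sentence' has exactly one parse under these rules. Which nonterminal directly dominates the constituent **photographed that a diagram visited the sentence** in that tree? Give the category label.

S

[S [NP [Det the] [N sentence]] [VP [V photographed] [CP [C that] [S [NP [Det a] [N diagram]] [VP [V visited] [NP [Det the] [N sentence]]]]]]]
The span 'photographed that a diagram visited the sentence' is the VP node built by VP → V CP.
Its mother is the S built by S → NP VP.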